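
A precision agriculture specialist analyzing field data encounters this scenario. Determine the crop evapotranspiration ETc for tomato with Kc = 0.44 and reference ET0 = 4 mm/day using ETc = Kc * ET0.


ETc = Kc * ET0
    = 0.44 * 4
    = 1.76 mm/day


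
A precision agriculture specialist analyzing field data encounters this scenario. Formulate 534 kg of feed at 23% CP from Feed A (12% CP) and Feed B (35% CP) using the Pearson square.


parts_A = CP_b - target = 35 - 23 = 12
parts_B = target - CP_a = 23 - 12 = 11
total_parts = 12 + 11 = 23
Feed A = 534 * 12 / 23 = 278.61 kg
Feed B = 534 * 11 / 23 = 255.39 kg

278.61 kg


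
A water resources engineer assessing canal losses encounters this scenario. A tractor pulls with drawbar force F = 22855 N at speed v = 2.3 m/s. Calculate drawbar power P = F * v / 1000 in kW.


P = F * v / 1000
  = 22855 * 2.3 / 1000
  = 52566.50 / 1000
  = 52.57 kW


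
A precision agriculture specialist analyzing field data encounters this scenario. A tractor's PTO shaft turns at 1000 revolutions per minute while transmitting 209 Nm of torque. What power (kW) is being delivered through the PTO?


P = 2*pi*n*T / 60000
  = 2*pi * 1000 * 209 / 60000
  = 1313185.73 / 60000
  = 21.89 kW


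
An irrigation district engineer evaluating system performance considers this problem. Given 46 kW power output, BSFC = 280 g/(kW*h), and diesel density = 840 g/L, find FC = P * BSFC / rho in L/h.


FC = P * BSFC / rho_fuel
   = 46 * 280 / 840
   = 12880 / 840
   = 15.33 L/h


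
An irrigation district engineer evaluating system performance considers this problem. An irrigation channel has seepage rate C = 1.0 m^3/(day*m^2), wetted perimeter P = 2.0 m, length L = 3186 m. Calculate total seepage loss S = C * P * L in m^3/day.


S = C * P * L
  = 1.0 * 2.0 * 3186
  = 6372 m^3/day


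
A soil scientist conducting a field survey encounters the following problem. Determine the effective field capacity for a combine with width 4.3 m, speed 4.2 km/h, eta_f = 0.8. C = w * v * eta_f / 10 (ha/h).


C = w * v * eta_f / 10
  = 4.3 * 4.2 * 0.8 / 10
  = 14.45 / 10
  = 1.44 ha/h


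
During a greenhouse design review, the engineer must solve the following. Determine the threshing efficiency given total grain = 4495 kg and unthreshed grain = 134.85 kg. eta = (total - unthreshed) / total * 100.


eta = (total - unthreshed) / total * 100
    = (4495 - 134.85) / 4495 * 100
    = 4360.15 / 4495 * 100
    = 97%


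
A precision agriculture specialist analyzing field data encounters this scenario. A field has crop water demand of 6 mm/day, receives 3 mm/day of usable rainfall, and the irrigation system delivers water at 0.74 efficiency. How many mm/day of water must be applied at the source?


IWR = (ETc - Pe) / Ea
    = (6 - 3) / 0.74
    = 3 / 0.74
    = 4.05 mm/day


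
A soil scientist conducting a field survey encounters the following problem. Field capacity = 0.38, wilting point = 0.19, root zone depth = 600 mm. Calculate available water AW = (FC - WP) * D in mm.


AW = (FC - WP) * D
   = (0.38 - 0.19) * 600
   = 0.19 * 600
   = 114 mm


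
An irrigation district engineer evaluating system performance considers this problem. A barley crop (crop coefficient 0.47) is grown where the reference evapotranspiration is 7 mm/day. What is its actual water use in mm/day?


ETc = Kc * ET0
    = 0.47 * 7
    = 3.29 mm/day


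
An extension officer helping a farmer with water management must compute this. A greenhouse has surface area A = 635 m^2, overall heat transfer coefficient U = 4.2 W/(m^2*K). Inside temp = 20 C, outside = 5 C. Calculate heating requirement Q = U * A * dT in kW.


dT = 20 - (5) = 15 K
Q = U * A * dT
  = 4.2 * 635 * 15
  = 40005 W = 40.01 kW


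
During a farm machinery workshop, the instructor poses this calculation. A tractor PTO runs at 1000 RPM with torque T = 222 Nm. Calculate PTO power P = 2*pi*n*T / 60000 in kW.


P = 2*pi*n*T / 60000
  = 2*pi * 1000 * 222 / 60000
  = 1394867.14 / 60000
  = 23.25 kW


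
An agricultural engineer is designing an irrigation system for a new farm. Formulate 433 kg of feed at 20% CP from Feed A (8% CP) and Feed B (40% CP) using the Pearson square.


parts_A = CP_b - target = 40 - 20 = 20
parts_B = target - CP_a = 20 - 8 = 12
total_parts = 20 + 12 = 32
Feed A = 433 * 20 / 32 = 270.63 kg
Feed B = 433 * 12 / 32 = 162.38 kg

270.63 kg


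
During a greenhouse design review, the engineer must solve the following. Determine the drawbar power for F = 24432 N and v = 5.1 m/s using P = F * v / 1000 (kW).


P = F * v / 1000
  = 24432 * 5.1 / 1000
  = 124603.20 / 1000
  = 124.60 kW


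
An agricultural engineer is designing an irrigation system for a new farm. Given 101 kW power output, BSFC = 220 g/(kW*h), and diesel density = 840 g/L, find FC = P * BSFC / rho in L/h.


FC = P * BSFC / rho_fuel
   = 101 * 220 / 840
   = 22220 / 840
   = 26.45 L/h


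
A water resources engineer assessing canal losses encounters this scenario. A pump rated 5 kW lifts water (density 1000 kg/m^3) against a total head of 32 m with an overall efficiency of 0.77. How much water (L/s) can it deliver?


Q = (P * 1000 * eta) / (rho * g * H)
  = (5 * 1000 * 0.77) / (1000 * 9.81 * 32)
  = 3850 / 313920
  = 0.01226 m^3/s = 12.26 L/s


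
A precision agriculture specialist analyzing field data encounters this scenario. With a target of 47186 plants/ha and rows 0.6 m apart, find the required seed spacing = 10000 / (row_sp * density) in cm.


spacing = 10000 / (row_sp * density)
        = 10000 / (0.6 * 47186)
        = 10000 / 28311.60
        = 0.35321 m = 35.32 cm


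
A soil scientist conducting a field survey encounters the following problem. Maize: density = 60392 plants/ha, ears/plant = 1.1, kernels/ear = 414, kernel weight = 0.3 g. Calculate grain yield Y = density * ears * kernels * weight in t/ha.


Y = density * ears * kernels * kw
  = 60392 * 1.1 * 414 * 0.3 g/ha
  = 8250755.04 g/ha
  = 8250.76 kg/ha = 8.25 t/ha


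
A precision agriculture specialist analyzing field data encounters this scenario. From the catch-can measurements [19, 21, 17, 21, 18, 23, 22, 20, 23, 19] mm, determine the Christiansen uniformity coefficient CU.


xbar = 203 / 10 = 20.300
sum|xi - xbar| = 17
CU = 100 * (1 - 17 / (10 * 20.300))
   = 100 * (1 - 0.0837)
   = 91.63%


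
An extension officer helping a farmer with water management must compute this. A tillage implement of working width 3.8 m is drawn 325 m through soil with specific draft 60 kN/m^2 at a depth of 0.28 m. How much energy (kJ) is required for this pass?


E = k * d * w * L
  = 60 * 0.28 * 3.8 * 325
  = 20748 kJ


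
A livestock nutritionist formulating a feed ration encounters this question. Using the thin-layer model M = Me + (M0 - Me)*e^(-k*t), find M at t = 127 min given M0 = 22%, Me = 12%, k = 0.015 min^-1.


M = Me + (M0 - Me) * e^(-k*t)
  = 12 + (22 - 12) * e^(-0.015*127)
  = 12 + 10 * e^(-1.905)
  = 12 + 10 * 0.14882
  = 12 + 1.4882
  = 13.49%


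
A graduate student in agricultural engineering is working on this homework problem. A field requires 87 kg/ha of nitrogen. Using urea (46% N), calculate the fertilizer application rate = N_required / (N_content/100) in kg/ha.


Rate = N_required / (N_content / 100)
     = 87 / (46 / 100)
     = 87 / 0.46
     = 189.13 kg/ha


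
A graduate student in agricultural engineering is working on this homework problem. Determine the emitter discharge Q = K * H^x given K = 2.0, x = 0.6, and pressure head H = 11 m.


Q = K * H^x
  = 2.0 * 11^0.6
  = 2.0 * 4.2154
  = 8.43 L/h


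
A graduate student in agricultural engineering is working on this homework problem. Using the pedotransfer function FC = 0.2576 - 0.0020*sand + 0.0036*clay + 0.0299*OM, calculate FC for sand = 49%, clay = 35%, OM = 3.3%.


FC = 0.2576 - 0.0020*49 + 0.0036*35 + 0.0299*3.3
   = 0.2576 - 0.0980 + 0.1260 + 0.0987
   = 0.3843


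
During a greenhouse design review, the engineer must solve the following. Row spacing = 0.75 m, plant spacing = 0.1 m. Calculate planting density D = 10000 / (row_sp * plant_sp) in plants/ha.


D = 10000 / (row_sp * plant_sp)
  = 10000 / (0.75 * 0.1)
  = 10000 / 0.0750
  = 133333.33 plants/ha


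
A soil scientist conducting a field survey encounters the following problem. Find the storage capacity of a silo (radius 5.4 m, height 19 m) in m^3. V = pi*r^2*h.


V = pi * r^2 * h
  = pi * 5.4^2 * 19
  = pi * 29.16 * 19
  = 1740.57 m^3


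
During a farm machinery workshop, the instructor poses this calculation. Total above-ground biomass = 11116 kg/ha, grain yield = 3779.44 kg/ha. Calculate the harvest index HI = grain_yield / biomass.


HI = grain_yield / biomass
   = 3779.44 / 11116
   = 0.34


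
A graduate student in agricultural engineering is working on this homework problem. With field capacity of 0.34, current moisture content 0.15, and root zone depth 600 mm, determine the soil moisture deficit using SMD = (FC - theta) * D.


SMD = (FC - theta) * D
    = (0.34 - 0.15) * 600
    = 0.190 * 600
    = 114 mm


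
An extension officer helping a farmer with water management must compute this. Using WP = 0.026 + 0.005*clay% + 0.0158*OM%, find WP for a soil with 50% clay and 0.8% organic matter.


WP = 0.026 + 0.005*50 + 0.0158*0.8
   = 0.026 + 0.2500 + 0.0126
   = 0.2886


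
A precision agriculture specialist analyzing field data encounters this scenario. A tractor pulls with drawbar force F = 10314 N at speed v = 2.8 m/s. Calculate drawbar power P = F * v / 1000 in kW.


P = F * v / 1000
  = 10314 * 2.8 / 1000
  = 28879.20 / 1000
  = 28.88 kW


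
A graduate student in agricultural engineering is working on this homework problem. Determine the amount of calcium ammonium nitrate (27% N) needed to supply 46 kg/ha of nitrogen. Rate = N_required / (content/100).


Rate = N_required / (N_content / 100)
     = 46 / (27 / 100)
     = 46 / 0.27
     = 170.37 kg/ha


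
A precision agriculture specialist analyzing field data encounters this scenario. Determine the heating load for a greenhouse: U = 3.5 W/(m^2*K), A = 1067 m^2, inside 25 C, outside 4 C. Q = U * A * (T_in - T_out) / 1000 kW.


dT = 25 - (4) = 21 K
Q = U * A * dT
  = 3.5 * 1067 * 21
  = 78424.50 W = 78.42 kW


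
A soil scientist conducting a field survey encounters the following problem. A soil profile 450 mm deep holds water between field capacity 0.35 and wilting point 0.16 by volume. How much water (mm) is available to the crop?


AW = (FC - WP) * D
   = (0.35 - 0.16) * 450
   = 0.19 * 450
   = 85.50 mm


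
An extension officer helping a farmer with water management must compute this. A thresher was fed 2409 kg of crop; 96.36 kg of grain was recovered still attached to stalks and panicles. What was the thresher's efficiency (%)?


eta = (total - unthreshed) / total * 100
    = (2409 - 96.36) / 2409 * 100
    = 2312.64 / 2409 * 100
    = 96%


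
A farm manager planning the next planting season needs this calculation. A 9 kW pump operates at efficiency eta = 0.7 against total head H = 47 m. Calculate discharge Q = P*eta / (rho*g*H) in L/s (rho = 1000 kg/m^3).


Q = (P * 1000 * eta) / (rho * g * H)
  = (9 * 1000 * 0.7) / (1000 * 9.81 * 47)
  = 6300 / 461070
  = 0.01366 m^3/s = 13.66 L/s


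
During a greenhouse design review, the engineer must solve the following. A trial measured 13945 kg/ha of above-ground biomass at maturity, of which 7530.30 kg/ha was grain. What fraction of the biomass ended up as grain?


HI = grain_yield / biomass
   = 7530.30 / 13945
   = 0.54


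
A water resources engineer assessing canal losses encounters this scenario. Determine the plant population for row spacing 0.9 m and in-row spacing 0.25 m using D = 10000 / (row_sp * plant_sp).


D = 10000 / (row_sp * plant_sp)
  = 10000 / (0.9 * 0.25)
  = 10000 / 0.2250
  = 44444.44 plants/ha


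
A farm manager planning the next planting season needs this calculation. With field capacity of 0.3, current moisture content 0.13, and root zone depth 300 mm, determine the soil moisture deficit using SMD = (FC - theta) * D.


SMD = (FC - theta) * D
    = (0.3 - 0.13) * 300
    = 0.170 * 300
    = 51 mm


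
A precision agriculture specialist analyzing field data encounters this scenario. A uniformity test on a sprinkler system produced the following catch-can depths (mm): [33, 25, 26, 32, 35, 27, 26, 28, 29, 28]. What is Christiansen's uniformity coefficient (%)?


xbar = 289 / 10 = 28.900
sum|xi - xbar| = 26.800
CU = 100 * (1 - 26.800 / (10 * 28.900))
   = 100 * (1 - 0.0927)
   = 90.73%


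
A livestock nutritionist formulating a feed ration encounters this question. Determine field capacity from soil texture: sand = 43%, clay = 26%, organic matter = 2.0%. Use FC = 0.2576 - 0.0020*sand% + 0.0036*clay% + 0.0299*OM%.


FC = 0.2576 - 0.0020*43 + 0.0036*26 + 0.0299*2.0
   = 0.2576 - 0.0860 + 0.0936 + 0.0598
   = 0.3250


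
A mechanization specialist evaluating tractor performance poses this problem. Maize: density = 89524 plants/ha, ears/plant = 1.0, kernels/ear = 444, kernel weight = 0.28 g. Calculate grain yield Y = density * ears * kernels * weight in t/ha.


Y = density * ears * kernels * kw
  = 89524 * 1.0 * 444 * 0.28 g/ha
  = 11129623.68 g/ha
  = 11129.62 kg/ha = 11.13 t/ha


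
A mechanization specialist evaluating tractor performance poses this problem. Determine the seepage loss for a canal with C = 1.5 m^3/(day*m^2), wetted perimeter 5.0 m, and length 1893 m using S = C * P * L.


S = C * P * L
  = 1.5 * 5.0 * 1893
  = 14197.50 m^3/day


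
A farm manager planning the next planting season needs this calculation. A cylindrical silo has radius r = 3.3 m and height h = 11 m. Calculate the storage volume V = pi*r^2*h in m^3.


V = pi * r^2 * h
  = pi * 3.3^2 * 11
  = pi * 10.89 * 11
  = 376.33 m^3


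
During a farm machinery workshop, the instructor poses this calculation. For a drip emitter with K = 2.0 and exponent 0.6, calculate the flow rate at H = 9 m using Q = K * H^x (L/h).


Q = K * H^x
  = 2.0 * 9^0.6
  = 2.0 * 3.7372
  = 7.47 L/h


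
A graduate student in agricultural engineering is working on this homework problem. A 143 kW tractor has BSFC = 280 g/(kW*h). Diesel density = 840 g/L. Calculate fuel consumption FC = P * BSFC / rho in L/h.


FC = P * BSFC / rho_fuel
   = 143 * 280 / 840
   = 40040 / 840
   = 47.67 L/h


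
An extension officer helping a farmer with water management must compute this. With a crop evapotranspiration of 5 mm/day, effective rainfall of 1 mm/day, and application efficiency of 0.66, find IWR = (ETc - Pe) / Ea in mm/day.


IWR = (ETc - Pe) / Ea
    = (5 - 1) / 0.66
    = 4 / 0.66
    = 6.06 mm/day


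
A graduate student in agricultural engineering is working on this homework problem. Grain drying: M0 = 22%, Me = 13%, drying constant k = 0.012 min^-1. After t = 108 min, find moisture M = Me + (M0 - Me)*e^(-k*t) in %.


M = Me + (M0 - Me) * e^(-k*t)
  = 13 + (22 - 13) * e^(-0.012*108)
  = 13 + 9 * e^(-1.296)
  = 13 + 9 * 0.27362
  = 13 + 2.4626
  = 15.46%


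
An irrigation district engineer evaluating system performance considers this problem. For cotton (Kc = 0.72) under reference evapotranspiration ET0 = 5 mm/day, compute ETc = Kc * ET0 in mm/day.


ETc = Kc * ET0
    = 0.72 * 5
    = 3.60 mm/day


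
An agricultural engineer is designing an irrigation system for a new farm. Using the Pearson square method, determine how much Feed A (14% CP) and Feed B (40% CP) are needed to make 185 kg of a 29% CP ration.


parts_A = CP_b - target = 40 - 29 = 11
parts_B = target - CP_a = 29 - 14 = 15
total_parts = 11 + 15 = 26
Feed A = 185 * 11 / 26 = 78.27 kg
Feed B = 185 * 15 / 26 = 106.73 kg

78.27 kg


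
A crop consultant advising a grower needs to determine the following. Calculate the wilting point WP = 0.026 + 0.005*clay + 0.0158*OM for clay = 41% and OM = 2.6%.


WP = 0.026 + 0.005*41 + 0.0158*2.6
   = 0.026 + 0.2050 + 0.0411
   = 0.2721


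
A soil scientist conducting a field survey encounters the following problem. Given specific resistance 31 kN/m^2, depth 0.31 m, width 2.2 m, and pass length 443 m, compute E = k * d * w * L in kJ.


E = k * d * w * L
  = 31 * 0.31 * 2.2 * 443
  = 9365.91 kJ


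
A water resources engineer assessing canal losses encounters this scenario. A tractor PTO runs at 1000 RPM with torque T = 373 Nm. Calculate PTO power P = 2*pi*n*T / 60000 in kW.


P = 2*pi*n*T / 60000
  = 2*pi * 1000 * 373 / 60000
  = 2343628.12 / 60000
  = 39.06 kW


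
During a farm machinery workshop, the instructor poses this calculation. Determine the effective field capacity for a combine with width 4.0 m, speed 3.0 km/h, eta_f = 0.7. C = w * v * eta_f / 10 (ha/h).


C = w * v * eta_f / 10
  = 4.0 * 3.0 * 0.7 / 10
  = 8.40 / 10
  = 0.84 ha/h


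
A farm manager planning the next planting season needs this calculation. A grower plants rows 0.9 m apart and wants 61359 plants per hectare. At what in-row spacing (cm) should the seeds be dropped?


spacing = 10000 / (row_sp * density)
        = 10000 / (0.9 * 61359)
        = 10000 / 55223.10
        = 0.18108 m = 18.11 cm


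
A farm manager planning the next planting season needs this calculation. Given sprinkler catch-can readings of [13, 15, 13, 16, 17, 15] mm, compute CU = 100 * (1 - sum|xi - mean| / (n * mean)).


xbar = 89 / 6 = 14.833
sum|xi - xbar| = 7.333
CU = 100 * (1 - 7.333 / (6 * 14.833))
   = 100 * (1 - 0.0824)
   = 91.76%


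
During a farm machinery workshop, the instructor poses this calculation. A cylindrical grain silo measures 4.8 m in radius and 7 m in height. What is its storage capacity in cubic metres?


V = pi * r^2 * h
  = pi * 4.8^2 * 7
  = pi * 23.04 * 7
  = 506.68 m^3


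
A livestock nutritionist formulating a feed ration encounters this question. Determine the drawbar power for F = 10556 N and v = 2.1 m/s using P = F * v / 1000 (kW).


P = F * v / 1000
  = 10556 * 2.1 / 1000
  = 22167.60 / 1000
  = 22.17 kW


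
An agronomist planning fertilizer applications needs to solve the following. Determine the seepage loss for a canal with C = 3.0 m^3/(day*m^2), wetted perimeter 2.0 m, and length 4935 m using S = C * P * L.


S = C * P * L
  = 3.0 * 2.0 * 4935
  = 29610 m^3/day


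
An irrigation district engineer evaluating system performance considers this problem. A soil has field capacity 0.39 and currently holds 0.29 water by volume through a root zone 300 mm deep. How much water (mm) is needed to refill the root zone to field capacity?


SMD = (FC - theta) * D
    = (0.39 - 0.29) * 300
    = 0.100 * 300
    = 30 mm


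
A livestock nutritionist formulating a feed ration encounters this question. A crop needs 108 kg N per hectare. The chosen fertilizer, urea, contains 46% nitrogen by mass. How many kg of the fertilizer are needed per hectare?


Rate = N_required / (N_content / 100)
     = 108 / (46 / 100)
     = 108 / 0.46
     = 234.78 kg/ha


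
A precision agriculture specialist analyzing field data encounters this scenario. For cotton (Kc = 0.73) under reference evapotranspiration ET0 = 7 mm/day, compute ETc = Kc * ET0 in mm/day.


ETc = Kc * ET0
    = 0.73 * 7
    = 5.11 mm/day


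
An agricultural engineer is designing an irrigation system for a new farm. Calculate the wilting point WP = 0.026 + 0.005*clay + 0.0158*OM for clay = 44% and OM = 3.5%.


WP = 0.026 + 0.005*44 + 0.0158*3.5
   = 0.026 + 0.2200 + 0.0553
   = 0.3013


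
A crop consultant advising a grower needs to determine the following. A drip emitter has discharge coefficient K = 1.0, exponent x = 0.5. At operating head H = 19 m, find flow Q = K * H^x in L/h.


Q = K * H^x
  = 1.0 * 19^0.5
  = 1.0 * 4.3589
  = 4.36 L/h


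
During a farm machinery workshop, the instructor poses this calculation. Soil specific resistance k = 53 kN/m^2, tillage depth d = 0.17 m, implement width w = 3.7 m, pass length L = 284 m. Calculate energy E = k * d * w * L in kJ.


E = k * d * w * L
  = 53 * 0.17 * 3.7 * 284
  = 9467.71 kJ


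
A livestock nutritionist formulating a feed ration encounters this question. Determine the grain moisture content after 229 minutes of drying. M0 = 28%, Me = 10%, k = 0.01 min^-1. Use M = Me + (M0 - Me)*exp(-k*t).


M = Me + (M0 - Me) * e^(-k*t)
  = 10 + (28 - 10) * e^(-0.01*229)
  = 10 + 18 * e^(-2.290)
  = 10 + 18 * 0.10127
  = 10 + 1.8228
  = 11.82%


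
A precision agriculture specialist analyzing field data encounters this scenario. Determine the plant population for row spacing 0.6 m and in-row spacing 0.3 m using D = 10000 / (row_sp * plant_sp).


D = 10000 / (row_sp * plant_sp)
  = 10000 / (0.6 * 0.3)
  = 10000 / 0.1800
  = 55555.56 plants/ha


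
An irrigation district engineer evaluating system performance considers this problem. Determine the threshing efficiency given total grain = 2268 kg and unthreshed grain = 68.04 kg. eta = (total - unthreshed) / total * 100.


eta = (total - unthreshed) / total * 100
    = (2268 - 68.04) / 2268 * 100
    = 2199.96 / 2268 * 100
    = 97%


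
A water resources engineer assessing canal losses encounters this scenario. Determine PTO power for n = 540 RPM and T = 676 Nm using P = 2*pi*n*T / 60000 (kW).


P = 2*pi*n*T / 60000
  = 2*pi * 540 * 676 / 60000
  = 2293613.96 / 60000
  = 38.23 kW


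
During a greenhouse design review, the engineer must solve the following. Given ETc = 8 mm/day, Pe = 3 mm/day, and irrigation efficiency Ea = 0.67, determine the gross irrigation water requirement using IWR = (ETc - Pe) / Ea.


IWR = (ETc - Pe) / Ea
    = (8 - 3) / 0.67
    = 5 / 0.67
    = 7.46 mm/day


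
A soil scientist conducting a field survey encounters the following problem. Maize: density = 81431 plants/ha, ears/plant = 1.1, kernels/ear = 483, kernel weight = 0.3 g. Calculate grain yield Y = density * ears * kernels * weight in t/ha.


Y = density * ears * kernels * kw
  = 81431 * 1.1 * 483 * 0.3 g/ha
  = 12979287.09 g/ha
  = 12979.29 kg/ha = 12.98 t/ha


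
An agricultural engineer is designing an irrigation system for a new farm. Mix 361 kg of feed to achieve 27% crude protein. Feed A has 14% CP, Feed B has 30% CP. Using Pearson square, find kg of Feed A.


parts_A = CP_b - target = 30 - 27 = 3
parts_B = target - CP_a = 27 - 14 = 13
total_parts = 3 + 13 = 16
Feed A = 361 * 3 / 16 = 67.69 kg
Feed B = 361 * 13 / 16 = 293.31 kg

67.69 kg


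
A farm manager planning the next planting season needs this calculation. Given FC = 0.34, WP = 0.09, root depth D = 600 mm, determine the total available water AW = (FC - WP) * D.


AW = (FC - WP) * D
   = (0.34 - 0.09) * 600
   = 0.25 * 600
   = 150 mm


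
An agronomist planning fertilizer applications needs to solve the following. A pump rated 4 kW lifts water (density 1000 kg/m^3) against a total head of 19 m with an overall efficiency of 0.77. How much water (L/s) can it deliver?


Q = (P * 1000 * eta) / (rho * g * H)
  = (4 * 1000 * 0.77) / (1000 * 9.81 * 19)
  = 3080 / 186390
  = 0.01652 m^3/s = 16.52 L/s


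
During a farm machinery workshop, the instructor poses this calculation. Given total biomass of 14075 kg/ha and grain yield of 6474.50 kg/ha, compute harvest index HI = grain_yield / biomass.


HI = grain_yield / biomass
   = 6474.50 / 14075
   = 0.46


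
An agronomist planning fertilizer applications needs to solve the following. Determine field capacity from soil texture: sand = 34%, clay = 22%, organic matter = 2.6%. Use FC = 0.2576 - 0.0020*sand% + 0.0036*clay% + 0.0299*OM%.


FC = 0.2576 - 0.0020*34 + 0.0036*22 + 0.0299*2.6
   = 0.2576 - 0.0680 + 0.0792 + 0.0777
   = 0.3465


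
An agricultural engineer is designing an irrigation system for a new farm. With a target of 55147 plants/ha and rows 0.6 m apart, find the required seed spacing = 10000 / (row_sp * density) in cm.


spacing = 10000 / (row_sp * density)
        = 10000 / (0.6 * 55147)
        = 10000 / 33088.20
        = 0.30222 m = 30.22 cm


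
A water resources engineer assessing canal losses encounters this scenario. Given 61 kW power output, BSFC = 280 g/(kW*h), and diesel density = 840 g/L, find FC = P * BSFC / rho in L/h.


FC = P * BSFC / rho_fuel
   = 61 * 280 / 840
   = 17080 / 840
   = 20.33 L/h


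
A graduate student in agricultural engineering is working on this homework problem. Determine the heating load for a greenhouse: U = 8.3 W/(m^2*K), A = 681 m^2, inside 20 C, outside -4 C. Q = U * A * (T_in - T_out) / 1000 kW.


dT = 20 - (-4) = 24 K
Q = U * A * dT
  = 8.3 * 681 * 24
  = 135655.20 W = 135.66 kW


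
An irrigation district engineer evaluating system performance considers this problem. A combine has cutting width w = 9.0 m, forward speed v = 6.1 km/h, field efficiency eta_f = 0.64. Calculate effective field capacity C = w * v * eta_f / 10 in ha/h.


C = w * v * eta_f / 10
  = 9.0 * 6.1 * 0.64 / 10
  = 35.14 / 10
  = 3.51 ha/h


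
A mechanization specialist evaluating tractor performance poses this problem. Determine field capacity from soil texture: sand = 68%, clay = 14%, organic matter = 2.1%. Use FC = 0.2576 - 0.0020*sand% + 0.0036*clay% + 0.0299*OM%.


FC = 0.2576 - 0.0020*68 + 0.0036*14 + 0.0299*2.1
   = 0.2576 - 0.1360 + 0.0504 + 0.0628
   = 0.2348


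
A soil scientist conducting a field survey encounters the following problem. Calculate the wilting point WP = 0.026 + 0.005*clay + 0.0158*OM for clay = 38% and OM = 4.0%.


WP = 0.026 + 0.005*38 + 0.0158*4.0
   = 0.026 + 0.1900 + 0.0632
   = 0.2792


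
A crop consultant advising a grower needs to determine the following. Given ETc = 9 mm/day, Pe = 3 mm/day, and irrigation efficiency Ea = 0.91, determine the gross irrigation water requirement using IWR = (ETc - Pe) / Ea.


IWR = (ETc - Pe) / Ea
    = (9 - 3) / 0.91
    = 6 / 0.91
    = 6.59 mm/day


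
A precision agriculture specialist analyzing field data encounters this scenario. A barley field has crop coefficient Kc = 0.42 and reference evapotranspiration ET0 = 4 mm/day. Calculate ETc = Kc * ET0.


ETc = Kc * ET0
    = 0.42 * 4
    = 1.68 mm/day


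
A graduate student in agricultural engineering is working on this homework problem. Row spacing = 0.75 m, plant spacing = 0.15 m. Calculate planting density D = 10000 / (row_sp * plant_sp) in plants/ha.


D = 10000 / (row_sp * plant_sp)
  = 10000 / (0.75 * 0.15)
  = 10000 / 0.1125
  = 88888.89 plants/ha


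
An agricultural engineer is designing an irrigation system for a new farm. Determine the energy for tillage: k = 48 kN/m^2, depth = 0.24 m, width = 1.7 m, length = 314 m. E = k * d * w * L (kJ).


E = k * d * w * L
  = 48 * 0.24 * 1.7 * 314
  = 6149.38 kJ


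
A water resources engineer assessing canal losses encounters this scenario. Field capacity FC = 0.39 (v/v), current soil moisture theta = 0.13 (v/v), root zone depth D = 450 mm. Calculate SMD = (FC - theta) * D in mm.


SMD = (FC - theta) * D
    = (0.39 - 0.13) * 450
    = 0.260 * 450
    = 117 mm


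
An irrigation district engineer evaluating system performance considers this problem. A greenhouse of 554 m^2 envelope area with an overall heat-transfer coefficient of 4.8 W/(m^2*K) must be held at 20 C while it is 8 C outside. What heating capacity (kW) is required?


dT = 20 - (8) = 12 K
Q = U * A * dT
  = 4.8 * 554 * 12
  = 31910.40 W = 31.91 kW


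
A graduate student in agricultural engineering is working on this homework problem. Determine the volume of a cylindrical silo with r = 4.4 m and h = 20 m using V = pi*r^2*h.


V = pi * r^2 * h
  = pi * 4.4^2 * 20
  = pi * 19.36 * 20
  = 1216.42 m^3


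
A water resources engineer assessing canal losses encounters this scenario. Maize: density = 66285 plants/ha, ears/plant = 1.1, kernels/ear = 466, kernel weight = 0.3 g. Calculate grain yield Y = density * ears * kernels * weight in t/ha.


Y = density * ears * kernels * kw
  = 66285 * 1.1 * 466 * 0.3 g/ha
  = 10193307.30 g/ha
  = 10193.31 kg/ha = 10.19 t/ha


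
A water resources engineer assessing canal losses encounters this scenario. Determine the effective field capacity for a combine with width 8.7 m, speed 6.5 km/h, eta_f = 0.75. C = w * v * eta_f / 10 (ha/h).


C = w * v * eta_f / 10
  = 8.7 * 6.5 * 0.75 / 10
  = 42.41 / 10
  = 4.24 ha/h


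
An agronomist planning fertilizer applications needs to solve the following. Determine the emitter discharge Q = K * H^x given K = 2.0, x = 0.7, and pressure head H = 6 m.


Q = K * H^x
  = 2.0 * 6^0.7
  = 2.0 * 3.5051
  = 7.01 L/h


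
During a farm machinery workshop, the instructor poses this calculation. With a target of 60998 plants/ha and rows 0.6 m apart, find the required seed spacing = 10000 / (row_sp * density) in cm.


spacing = 10000 / (row_sp * density)
        = 10000 / (0.6 * 60998)
        = 10000 / 36598.80
        = 0.27323 m = 27.32 cm


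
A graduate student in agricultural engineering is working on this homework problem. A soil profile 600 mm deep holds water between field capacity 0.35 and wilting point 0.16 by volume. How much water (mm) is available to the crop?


AW = (FC - WP) * D
   = (0.35 - 0.16) * 600
   = 0.19 * 600
   = 114 mm


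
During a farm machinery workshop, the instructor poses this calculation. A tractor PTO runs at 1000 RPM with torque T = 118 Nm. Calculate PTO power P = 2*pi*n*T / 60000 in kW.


P = 2*pi*n*T / 60000
  = 2*pi * 1000 * 118 / 60000
  = 741415.87 / 60000
  = 12.36 kW


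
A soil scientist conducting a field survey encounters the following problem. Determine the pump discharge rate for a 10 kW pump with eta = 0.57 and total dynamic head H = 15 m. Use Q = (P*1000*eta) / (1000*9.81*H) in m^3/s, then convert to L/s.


Q = (P * 1000 * eta) / (rho * g * H)
  = (10 * 1000 * 0.57) / (1000 * 9.81 * 15)
  = 5700 / 147150
  = 0.03874 m^3/s = 38.74 L/s


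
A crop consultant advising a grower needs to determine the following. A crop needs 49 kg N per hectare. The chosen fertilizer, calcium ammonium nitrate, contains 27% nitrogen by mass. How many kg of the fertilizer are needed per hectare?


Rate = N_required / (N_content / 100)
     = 49 / (27 / 100)
     = 49 / 0.27
     = 181.48 kg/ha


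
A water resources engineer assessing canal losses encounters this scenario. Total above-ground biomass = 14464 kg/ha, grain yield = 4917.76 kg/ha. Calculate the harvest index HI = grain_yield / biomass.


HI = grain_yield / biomass
   = 4917.76 / 14464
   = 0.34


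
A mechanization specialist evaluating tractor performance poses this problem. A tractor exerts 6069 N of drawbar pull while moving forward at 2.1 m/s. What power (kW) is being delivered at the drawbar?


P = F * v / 1000
  = 6069 * 2.1 / 1000
  = 12744.90 / 1000
  = 12.74 kW


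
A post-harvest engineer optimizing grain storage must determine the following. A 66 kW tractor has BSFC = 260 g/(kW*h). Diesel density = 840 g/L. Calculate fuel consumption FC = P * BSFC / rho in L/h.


FC = P * BSFC / rho_fuel
   = 66 * 260 / 840
   = 17160 / 840
   = 20.43 L/h


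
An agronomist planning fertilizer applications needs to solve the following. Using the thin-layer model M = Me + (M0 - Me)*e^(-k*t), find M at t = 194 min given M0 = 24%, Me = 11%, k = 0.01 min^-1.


M = Me + (M0 - Me) * e^(-k*t)
  = 11 + (24 - 11) * e^(-0.01*194)
  = 11 + 13 * e^(-1.940)
  = 11 + 13 * 0.14370
  = 11 + 1.8682
  = 12.87%


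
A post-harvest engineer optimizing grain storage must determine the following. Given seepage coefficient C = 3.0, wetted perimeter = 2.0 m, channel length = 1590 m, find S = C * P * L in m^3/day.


S = C * P * L
  = 3.0 * 2.0 * 1590
  = 9540 m^3/day


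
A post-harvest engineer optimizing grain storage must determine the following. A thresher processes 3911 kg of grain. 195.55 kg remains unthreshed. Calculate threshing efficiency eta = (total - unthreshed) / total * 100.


eta = (total - unthreshed) / total * 100
    = (3911 - 195.55) / 3911 * 100
    = 3715.45 / 3911 * 100
    = 95%


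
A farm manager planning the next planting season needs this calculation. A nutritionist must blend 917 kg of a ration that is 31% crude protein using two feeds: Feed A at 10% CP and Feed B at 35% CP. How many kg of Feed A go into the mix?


parts_A = CP_b - target = 35 - 31 = 4
parts_B = target - CP_a = 31 - 10 = 21
total_parts = 4 + 21 = 25
Feed A = 917 * 4 / 25 = 146.72 kg
Feed B = 917 * 21 / 25 = 770.28 kg

146.72 kg


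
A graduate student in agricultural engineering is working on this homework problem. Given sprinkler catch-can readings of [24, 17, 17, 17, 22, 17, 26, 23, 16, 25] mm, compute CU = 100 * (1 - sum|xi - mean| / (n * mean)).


xbar = 204 / 10 = 20.400
sum|xi - xbar| = 36
CU = 100 * (1 - 36 / (10 * 20.400))
   = 100 * (1 - 0.1765)
   = 82.35%


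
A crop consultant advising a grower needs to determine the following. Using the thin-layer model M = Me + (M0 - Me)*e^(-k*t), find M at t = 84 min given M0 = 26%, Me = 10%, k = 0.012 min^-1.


M = Me + (M0 - Me) * e^(-k*t)
  = 10 + (26 - 10) * e^(-0.012*84)
  = 10 + 16 * e^(-1.008)
  = 10 + 16 * 0.36495
  = 10 + 5.8392
  = 15.84%


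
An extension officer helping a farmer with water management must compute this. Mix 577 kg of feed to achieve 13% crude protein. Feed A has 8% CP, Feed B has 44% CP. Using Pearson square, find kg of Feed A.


parts_A = CP_b - target = 44 - 13 = 31
parts_B = target - CP_a = 13 - 8 = 5
total_parts = 31 + 5 = 36
Feed A = 577 * 31 / 36 = 496.86 kg
Feed B = 577 * 5 / 36 = 80.14 kg

496.86 kg


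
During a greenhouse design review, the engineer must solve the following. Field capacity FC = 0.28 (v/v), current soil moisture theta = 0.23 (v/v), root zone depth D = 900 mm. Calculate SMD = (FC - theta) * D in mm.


SMD = (FC - theta) * D
    = (0.28 - 0.23) * 900
    = 0.050 * 900
    = 45 mm


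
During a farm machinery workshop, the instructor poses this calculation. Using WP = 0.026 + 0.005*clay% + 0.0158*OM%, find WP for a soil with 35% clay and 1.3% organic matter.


WP = 0.026 + 0.005*35 + 0.0158*1.3
   = 0.026 + 0.1750 + 0.0205
   = 0.2215


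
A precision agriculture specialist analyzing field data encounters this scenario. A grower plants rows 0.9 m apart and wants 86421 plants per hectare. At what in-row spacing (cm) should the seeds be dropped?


spacing = 10000 / (row_sp * density)
        = 10000 / (0.9 * 86421)
        = 10000 / 77778.90
        = 0.12857 m = 12.86 cm


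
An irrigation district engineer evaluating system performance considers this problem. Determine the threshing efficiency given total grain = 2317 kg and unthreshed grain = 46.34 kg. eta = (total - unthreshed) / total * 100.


eta = (total - unthreshed) / total * 100
    = (2317 - 46.34) / 2317 * 100
    = 2270.66 / 2317 * 100
    = 98%


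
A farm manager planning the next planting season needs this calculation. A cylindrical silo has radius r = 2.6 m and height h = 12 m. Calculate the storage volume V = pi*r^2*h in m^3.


V = pi * r^2 * h
  = pi * 2.6^2 * 12
  = pi * 6.76 * 12
  = 254.85 m^3


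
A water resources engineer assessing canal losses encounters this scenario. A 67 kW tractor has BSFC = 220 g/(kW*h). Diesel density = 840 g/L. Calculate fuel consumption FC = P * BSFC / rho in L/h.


FC = P * BSFC / rho_fuel
   = 67 * 220 / 840
   = 14740 / 840
   = 17.55 L/h


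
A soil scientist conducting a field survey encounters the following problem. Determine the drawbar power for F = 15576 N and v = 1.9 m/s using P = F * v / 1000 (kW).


P = F * v / 1000
  = 15576 * 1.9 / 1000
  = 29594.40 / 1000
  = 29.59 kW


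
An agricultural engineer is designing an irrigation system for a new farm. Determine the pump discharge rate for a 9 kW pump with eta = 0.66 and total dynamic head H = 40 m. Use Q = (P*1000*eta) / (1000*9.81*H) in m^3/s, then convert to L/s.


Q = (P * 1000 * eta) / (rho * g * H)
  = (9 * 1000 * 0.66) / (1000 * 9.81 * 40)
  = 5940 / 392400
  = 0.01514 m^3/s = 15.14 L/s


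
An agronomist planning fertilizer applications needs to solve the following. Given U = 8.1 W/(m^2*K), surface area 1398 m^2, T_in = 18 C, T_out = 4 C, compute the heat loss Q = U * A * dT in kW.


dT = 18 - (4) = 14 K
Q = U * A * dT
  = 8.1 * 1398 * 14
  = 158533.20 W = 158.53 kW


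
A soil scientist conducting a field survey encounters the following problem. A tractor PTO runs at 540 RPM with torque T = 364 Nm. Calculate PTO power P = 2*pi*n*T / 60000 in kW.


P = 2*pi*n*T / 60000
  = 2*pi * 540 * 364 / 60000
  = 1235022.90 / 60000
  = 20.58 kW


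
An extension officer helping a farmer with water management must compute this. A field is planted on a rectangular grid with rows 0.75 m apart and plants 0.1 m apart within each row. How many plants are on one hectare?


D = 10000 / (row_sp * plant_sp)
  = 10000 / (0.75 * 0.1)
  = 10000 / 0.0750
  = 133333.33 plants/ha


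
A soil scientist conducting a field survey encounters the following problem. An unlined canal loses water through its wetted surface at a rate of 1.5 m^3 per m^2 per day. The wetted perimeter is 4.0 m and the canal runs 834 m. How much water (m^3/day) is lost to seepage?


S = C * P * L
  = 1.5 * 4.0 * 834
  = 5004 m^3/day


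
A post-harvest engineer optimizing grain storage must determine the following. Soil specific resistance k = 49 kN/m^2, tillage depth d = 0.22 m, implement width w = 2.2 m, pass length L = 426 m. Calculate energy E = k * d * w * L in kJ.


E = k * d * w * L
  = 49 * 0.22 * 2.2 * 426
  = 10103.02 kJ


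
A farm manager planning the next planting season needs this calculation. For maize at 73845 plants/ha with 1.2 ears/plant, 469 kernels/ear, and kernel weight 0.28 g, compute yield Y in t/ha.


Y = density * ears * kernels * kw
  = 73845 * 1.2 * 469 * 0.28 g/ha
  = 11636790.48 g/ha
  = 11636.79 kg/ha = 11.64 t/ha


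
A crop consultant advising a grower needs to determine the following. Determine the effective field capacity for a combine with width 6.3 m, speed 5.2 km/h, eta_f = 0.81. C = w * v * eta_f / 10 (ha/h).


C = w * v * eta_f / 10
  = 6.3 * 5.2 * 0.81 / 10
  = 26.54 / 10
  = 2.65 ha/h


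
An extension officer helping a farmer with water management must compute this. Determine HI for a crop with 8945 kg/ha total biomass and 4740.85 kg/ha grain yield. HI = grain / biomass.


HI = grain_yield / biomass
   = 4740.85 / 8945
   = 0.53


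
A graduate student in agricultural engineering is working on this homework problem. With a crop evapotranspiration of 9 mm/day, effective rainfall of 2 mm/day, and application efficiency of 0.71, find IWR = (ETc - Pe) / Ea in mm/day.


IWR = (ETc - Pe) / Ea
    = (9 - 2) / 0.71
    = 7 / 0.71
    = 9.86 mm/day


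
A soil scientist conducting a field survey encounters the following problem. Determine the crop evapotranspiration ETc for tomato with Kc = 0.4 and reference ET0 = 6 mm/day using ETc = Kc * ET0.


ETc = Kc * ET0
    = 0.4 * 6
    = 2.40 mm/day


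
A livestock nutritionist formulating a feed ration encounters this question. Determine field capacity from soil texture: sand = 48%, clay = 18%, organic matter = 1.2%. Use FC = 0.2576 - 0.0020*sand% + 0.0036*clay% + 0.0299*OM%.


FC = 0.2576 - 0.0020*48 + 0.0036*18 + 0.0299*1.2
   = 0.2576 - 0.0960 + 0.0648 + 0.0359
   = 0.2623


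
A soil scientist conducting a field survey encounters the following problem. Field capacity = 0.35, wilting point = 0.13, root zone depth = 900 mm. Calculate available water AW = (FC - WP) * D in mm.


AW = (FC - WP) * D
   = (0.35 - 0.13) * 900
   = 0.22 * 900
   = 198 mm


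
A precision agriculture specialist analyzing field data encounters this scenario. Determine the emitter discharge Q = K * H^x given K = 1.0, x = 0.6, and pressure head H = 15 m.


Q = K * H^x
  = 1.0 * 15^0.6
  = 1.0 * 5.0776
  = 5.08 L/h


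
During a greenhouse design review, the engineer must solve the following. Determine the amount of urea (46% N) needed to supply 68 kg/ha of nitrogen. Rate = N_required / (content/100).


Rate = N_required / (N_content / 100)
     = 68 / (46 / 100)
     = 68 / 0.46
     = 147.83 kg/ha
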